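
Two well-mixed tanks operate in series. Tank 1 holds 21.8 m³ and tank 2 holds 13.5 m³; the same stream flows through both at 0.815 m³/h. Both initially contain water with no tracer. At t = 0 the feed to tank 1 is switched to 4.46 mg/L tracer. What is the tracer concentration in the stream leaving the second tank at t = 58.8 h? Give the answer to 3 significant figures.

3.37 mg/L

Species balance on tank i: dCᵢ/dt = (Cᵢ₋₁ − Cᵢ)/τᵢ with τᵢ = Vᵢ/Q.
τ₁ = 21.8/0.815 = 26.748 h; τ₂ = 13.5/0.815 = 16.564 h.
Solving the cascade with C₁(0)=C₂(0)=0 gives C₂(t) = C_in[1 − (τ₁ e^(−t/τ₁) − τ₂ e^(−t/τ₂))/(τ₁ − τ₂)].
At t = 58.8: e^(−t/τ₁) = 0.11100, e^(−t/τ₂) = 0.028731.
C₂ = 4.46·[1 − (26.748·0.11100 − 16.564·0.028731)/(10.184)] = 4.46·0.75520 = 3.3682 mg/L.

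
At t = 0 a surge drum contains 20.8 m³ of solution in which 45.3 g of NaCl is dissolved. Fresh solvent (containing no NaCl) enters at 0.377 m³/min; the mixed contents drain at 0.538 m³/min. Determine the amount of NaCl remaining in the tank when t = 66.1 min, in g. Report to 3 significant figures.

Let m(t) be the amount of NaCl. Volume: V(t) = V₀ + (Q_in − Q_out) t = 20.8 − 0.16100 t; V(66.1) = 10.158 m³.
Solute balance: dm/dt = 0 − Q_out C = −Q_out m/V(t).
Separate: dm/m = −Q_out dt/V(t) ⇒ ln(m/m₀) = −(Q_out/(Q_in−Q_out)) ln(V/V₀).
m = m₀ (V₀/V)^(Q_out/(Q_in−Q_out)) = 45.3 × (20.8/10.158)^(-3.3416) = 4.1304 g.

4.13 g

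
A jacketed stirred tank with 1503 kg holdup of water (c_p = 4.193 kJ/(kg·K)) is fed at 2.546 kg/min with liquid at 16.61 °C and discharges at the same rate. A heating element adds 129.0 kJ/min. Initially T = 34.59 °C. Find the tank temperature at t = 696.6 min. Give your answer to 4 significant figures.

30.51 °C

M c_p dT/dt = ṁ c_p (T_in − T) + Q̇.
τ = M/ṁ = 590.338 min; T_ss = T_in + Q̇/(ṁ c_p) = 16.61 + 129.0/(2.546·4.193) = 28.6939 °C.
T approaches T_ss exponentially: T(t) = T_ss + (T₀ − T_ss) e^(−t/τ).
T(696.6) = 28.6939 + (5.89612)·e^(−696.6/590.338) = 28.6939 + (5.89612)·0.307278 = 30.5056 °C.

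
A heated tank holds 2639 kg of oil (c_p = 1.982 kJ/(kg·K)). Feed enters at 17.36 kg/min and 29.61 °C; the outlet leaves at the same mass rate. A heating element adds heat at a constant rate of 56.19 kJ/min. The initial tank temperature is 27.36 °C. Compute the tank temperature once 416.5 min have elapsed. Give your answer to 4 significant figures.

30.99 °C

Energy balance: M c_p dT/dt = ṁ c_p (T_in − T) + 56.19.
Rearrange: dT/dt = (T_ss − T)/τ with τ = M/ṁ = 152.016 min and T_ss = T_in + Q̇/(ṁ c_p) = 31.2431 °C.
This is linear first-order; T(t) = T_ss + (T₀ − T_ss) e^(−t/τ).
T(416.5) = 31.2431 + (-3.88307)·e^(−416.5/152.016) = 31.2431 + (-3.88307)·0.0645806 = 30.9923 °C.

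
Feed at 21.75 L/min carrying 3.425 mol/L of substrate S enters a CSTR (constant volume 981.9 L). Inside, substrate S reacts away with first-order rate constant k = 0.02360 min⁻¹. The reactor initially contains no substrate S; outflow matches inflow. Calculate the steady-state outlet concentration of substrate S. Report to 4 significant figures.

Accumulation = in − out − consumed: V dC/dt = Q C_in − Q C − k V C.
Steady state (dC/dt = 0): C_ss = Q C_in/(Q + kV) = C_in/(1 + kV/Q).
C_ss = 21.75·3.425/(21.75 + 0.02360·981.9) = 74.4937/44.9228 = 1.65826 mol/L.

1.658 mol/L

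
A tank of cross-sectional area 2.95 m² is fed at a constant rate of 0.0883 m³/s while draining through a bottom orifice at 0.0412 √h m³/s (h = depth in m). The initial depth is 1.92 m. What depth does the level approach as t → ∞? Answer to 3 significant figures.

Level balance: A dh/dt = 0.0883 − 0.0412 √h. Setting dh/dt = 0:
Q_in = 0.0412 √h_ss ⇒ √h_ss = 0.0883/0.0412 = 2.1432.
h_ss = 2.1432² = 4.5933 m. (Since h₀ = 1.92 m < h_ss, the level will rise toward this value.)

4.59 m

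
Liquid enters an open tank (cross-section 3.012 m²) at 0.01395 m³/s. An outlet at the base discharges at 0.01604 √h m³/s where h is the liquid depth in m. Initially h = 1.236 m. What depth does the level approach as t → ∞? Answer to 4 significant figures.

Level balance: A dh/dt = 0.01395 − 0.01604 √h. Setting dh/dt = 0:
Q_in = 0.01604 √h_ss ⇒ √h_ss = 0.01395/0.01604 = 0.869701.
h_ss = 0.869701² = 0.756379 m. (Since h₀ = 1.236 m > h_ss, the level will fall toward this value.)

0.7564 m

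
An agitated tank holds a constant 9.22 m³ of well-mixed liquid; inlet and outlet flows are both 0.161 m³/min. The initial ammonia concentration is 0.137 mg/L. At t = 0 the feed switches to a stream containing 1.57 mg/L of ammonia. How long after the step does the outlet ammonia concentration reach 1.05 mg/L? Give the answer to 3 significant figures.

Species balance: V dC/dt = Q(C_in − C) ⇒ τ = V/Q = 57.267 min.
C(t) = C_in + (C₀ − C_in) e^(−t/τ). Set C = 1.05 and solve for t:
e^(−t/τ) = (C − C_in)/(C₀ − C_in) = (1.05 − 1.57)/(0.137 − 1.57) = 0.36288
t = −τ ln(…) = 57.267 × 1.0137 = 58.051 min.

58.1 min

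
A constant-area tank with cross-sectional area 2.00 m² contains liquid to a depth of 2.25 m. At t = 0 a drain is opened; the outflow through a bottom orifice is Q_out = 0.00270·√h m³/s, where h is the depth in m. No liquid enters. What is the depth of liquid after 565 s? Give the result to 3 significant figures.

1.25 m

With no inflow, A dh/dt = −0.00270 √h.
Separate and integrate: 2(√h − √h₀) = −(0.00270/A) t.
√h = √2.25 − 0.00270·565/(2·2.00) = 1.5000 − 0.38138 = 1.1186.
h = 1.1186² = 1.2513 m.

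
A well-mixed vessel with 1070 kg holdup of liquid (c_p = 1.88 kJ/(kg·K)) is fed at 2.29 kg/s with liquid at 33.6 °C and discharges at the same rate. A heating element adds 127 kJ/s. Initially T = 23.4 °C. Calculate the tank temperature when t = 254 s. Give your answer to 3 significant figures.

40.0 °C

Heat balance on the well-mixed liquid: M c_p dT/dt = ṁ c_p (T_in − T) + 127.
Rearrange: dT/dt = (T_ss − T)/τ with τ = M/ṁ = 467.25 s and T_ss = T_in + Q̇/(ṁ c_p) = 63.099 °C.
Solution: T(t) = T_ss + (T₀ − T_ss) e^(−t/τ).
T(254) = 63.099 + (-39.699)·e^(−254/467.25) = 63.099 + (-39.699)·0.58065 = 40.048 °C.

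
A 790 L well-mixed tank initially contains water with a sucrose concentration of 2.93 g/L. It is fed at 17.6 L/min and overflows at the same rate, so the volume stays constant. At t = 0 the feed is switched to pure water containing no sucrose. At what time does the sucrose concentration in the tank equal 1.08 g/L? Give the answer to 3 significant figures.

Mass balance on the solute (V constant): V dC/dt = Q(C_in − C), so τ = V/Q = 44.886 min.
C(t) = C_in + (C₀ − C_in) e^(−t/τ). Set C = 1.08 and solve for t:
e^(−t/τ) = (C − C_in)/(C₀ − C_in) = (1.08 − 0)/(2.93 − 0) = 0.36860
t = −τ ln(…) = 44.886 × 0.99804 = 44.798 min.

44.8 min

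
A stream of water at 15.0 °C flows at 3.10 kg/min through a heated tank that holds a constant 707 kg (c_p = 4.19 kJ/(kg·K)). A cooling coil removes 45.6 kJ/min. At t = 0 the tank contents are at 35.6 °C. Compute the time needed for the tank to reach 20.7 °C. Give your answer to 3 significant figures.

219 min

Heat balance on the well-mixed liquid: M c_p dT/dt = ṁ c_p (T_in − T) − 45.6.
τ = M/ṁ = 228.06 min; T_ss = T_in − Q̇/(ṁ c_p) = 11.489 °C.
T(t) = T_ss + (T₀ − T_ss) e^(−t/τ). Set T = 20.7:
e^(−t/τ) = (20.7 − 11.489)/(35.6 − 11.489) = 0.38202
t = −228.06 · ln(0.38202) = 219.46 min.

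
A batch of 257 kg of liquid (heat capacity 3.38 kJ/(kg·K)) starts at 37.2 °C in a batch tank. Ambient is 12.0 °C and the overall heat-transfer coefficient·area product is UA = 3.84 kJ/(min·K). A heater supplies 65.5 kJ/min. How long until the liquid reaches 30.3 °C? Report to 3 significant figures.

Unsteady energy balance on the tank contents: M c_p dT/dt = −UA(T − T_amb) + Q̇.
τ = M c_p/UA = 226.21 min; T_ss = T_amb + Q̇/UA = 12.0 + 65.5/3.84 = 29.057 °C.
T(t) = T_ss + (T₀ − T_ss)e^(−t/τ); set T = 30.3:
t = −τ ln[(T − T_ss)/(T₀ − T_ss)] = −226.21 · ln(0.15262) = 425.24 min.

425 min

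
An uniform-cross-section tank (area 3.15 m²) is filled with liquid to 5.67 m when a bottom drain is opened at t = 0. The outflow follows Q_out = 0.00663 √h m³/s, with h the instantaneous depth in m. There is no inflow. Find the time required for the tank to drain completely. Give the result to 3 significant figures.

2260 s

A dh/dt = −Q_out = −0.00663 √h.
Separate and integrate: 2(√h − √h₀) = −(0.00663/A) t.
Set h = 0: 2√h₀ = (0.00663/A) t_empty ⇒ t_empty = 2A√h₀/0.00663.
t_empty = 2·3.15·√5.67/0.00663 = 6.3000·2.3812/0.00663 = 2262.7 s.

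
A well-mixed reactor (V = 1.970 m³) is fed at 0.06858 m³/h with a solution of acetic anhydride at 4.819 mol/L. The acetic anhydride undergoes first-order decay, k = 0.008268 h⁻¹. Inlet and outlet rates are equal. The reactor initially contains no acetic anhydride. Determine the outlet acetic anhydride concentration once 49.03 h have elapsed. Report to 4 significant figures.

Accumulation = in − out − consumed: V dC/dt = Q C_in − Q C − k V C.
dC/dt = (Q/V) C_in − (Q/V + k) C; effective rate a = Q/V + k = 0.0348122 + 0.008268 = 0.0430802 h⁻¹.
C_ss = Q C_in/(Q + kV) = 3.89413 mol/L; C(t) = C_ss + (C₀ − C_ss) e^(−a t).
C(49.03) = 3.89413 + (-3.89413)·e^(−0.0430802·49.03) = 3.89413 + (-3.89413)·0.120969 = 3.42306 mol/L.

3.423 mol/L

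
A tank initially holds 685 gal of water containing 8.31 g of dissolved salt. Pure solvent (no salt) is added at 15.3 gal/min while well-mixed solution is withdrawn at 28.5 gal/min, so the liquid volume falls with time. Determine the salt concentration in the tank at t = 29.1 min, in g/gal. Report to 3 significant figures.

Total volume: dV/dt = Q_in − Q_out = -13.200 gal/min, so V(t) = 685 − 13.200 t and V(29.1) = 300.88 gal.
No salt enters, so dm/dt = −Q_out · (m/V).
Separate: dm/m = −Q_out dt/V(t) ⇒ ln(m/m₀) = −(Q_out/(Q_in−Q_out)) ln(V/V₀).
m = m₀ (V₀/V)^(Q_out/(Q_in−Q_out)) = 8.31 × (685/300.88)^(-2.1591) = 1.4066 g.
C = m/V = 1.4066/300.88 = 0.0046749 g/gal.

0.00467 g/gal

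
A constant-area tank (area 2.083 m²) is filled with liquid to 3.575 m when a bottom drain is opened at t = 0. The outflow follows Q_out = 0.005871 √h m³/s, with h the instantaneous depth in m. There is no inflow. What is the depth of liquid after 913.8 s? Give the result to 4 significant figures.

0.3636 m

With no inflow, A dh/dt = −0.005871 √h.
This is separable: 2 d(√h)/dt = −0.005871/A, so √h = √h₀ − (0.005871/(2A)) t.
√h = √3.575 − 0.005871·913.8/(2·2.083) = 1.89077 − 1.28779 = 0.602980.
h = 0.602980² = 0.363585 m.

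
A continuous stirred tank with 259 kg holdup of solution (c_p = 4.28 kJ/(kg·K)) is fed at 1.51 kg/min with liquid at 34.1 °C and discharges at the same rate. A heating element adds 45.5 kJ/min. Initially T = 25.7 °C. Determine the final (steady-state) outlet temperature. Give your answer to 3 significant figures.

M c_p dT/dt = ṁ c_p (T_in − T) + Q̇.
At steady state dT/dt = 0 ⇒ T_ss = T_in + Q̇/(ṁ c_p) = 34.1 + 45.5/(1.51·4.28) = 41.140 °C.

41.1 °C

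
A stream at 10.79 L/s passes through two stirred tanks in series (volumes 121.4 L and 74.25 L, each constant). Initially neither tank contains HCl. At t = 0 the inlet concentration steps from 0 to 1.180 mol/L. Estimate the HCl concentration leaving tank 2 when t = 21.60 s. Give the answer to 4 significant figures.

0.8150 mol/L

Species balance on tank i: dCᵢ/dt = (Cᵢ₋₁ − Cᵢ)/τᵢ with τᵢ = Vᵢ/Q.
τ₁ = 121.4/10.79 = 11.2512 s; τ₂ = 74.25/10.79 = 6.88137 s.
Solving the cascade with C₁(0)=C₂(0)=0 gives C₂(t) = C_in[1 − (τ₁ e^(−t/τ₁) − τ₂ e^(−t/τ₂))/(τ₁ − τ₂)].
At t = 21.60: e^(−t/τ₁) = 0.146636, e^(−t/τ₂) = 0.0433300.
C₂ = 1.180·[1 − (11.2512·0.146636 − 6.88137·0.0433300)/(4.36979)] = 1.180·0.690682 = 0.815005 mol/L.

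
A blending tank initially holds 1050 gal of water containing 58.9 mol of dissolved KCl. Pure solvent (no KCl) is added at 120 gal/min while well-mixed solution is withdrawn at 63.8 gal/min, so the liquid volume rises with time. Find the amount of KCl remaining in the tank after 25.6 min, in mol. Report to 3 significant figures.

22.1 mol

Total volume: dV/dt = Q_in − Q_out = 56.200 gal/min, so V(t) = 1050 + 56.200 t and V(25.6) = 2488.7 gal.
No KCl enters, so dm/dt = −Q_out · (m/V).
Separate: dm/m = −Q_out dt/V(t) ⇒ ln(m/m₀) = −(Q_out/(Q_in−Q_out)) ln(V/V₀).
m = m₀ (V₀/V)^(Q_out/(Q_in−Q_out)) = 58.9 × (1050/2488.7)^(1.1352) = 22.113 mol.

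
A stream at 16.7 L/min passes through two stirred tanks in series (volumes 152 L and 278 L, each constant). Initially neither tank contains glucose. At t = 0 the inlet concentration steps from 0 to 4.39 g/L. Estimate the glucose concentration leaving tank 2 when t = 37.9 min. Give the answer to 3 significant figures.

3.48 g/L

Species balance on tank i: dCᵢ/dt = (Cᵢ₋₁ − Cᵢ)/τᵢ with τᵢ = Vᵢ/Q.
τ₁ = 152/16.7 = 9.1018 min; τ₂ = 278/16.7 = 16.647 min.
Tank 1: C₁ = C_in(1 − e^(−t/τ₁)). Tank 2 (τ₁ ≠ τ₂): C₂ = C_in[1 − (τ₁ e^(−t/τ₁) − τ₂ e^(−t/τ₂))/(τ₁ − τ₂)].
At t = 37.9: e^(−t/τ₁) = 0.015545, e^(−t/τ₂) = 0.10262.
C₂ = 4.39·[1 − (9.1018·0.015545 − 16.647·0.10262)/(-7.5449)] = 4.39·0.79234 = 3.4784 g/L.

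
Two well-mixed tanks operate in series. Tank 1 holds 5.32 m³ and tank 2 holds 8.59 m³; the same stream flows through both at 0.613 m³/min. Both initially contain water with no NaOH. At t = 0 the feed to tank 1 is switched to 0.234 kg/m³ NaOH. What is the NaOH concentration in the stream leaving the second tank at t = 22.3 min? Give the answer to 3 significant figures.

Species balance on tank i: dCᵢ/dt = (Cᵢ₋₁ − Cᵢ)/τᵢ with τᵢ = Vᵢ/Q.
τ₁ = 5.32/0.613 = 8.6786 min; τ₂ = 8.59/0.613 = 14.013 min.
Solving the cascade with C₁(0)=C₂(0)=0 gives C₂(t) = C_in[1 − (τ₁ e^(−t/τ₁) − τ₂ e^(−t/τ₂))/(τ₁ − τ₂)].
At t = 22.3: e^(−t/τ₁) = 0.076572, e^(−t/τ₂) = 0.20365.
C₂ = 0.234·[1 − (8.6786·0.076572 − 14.013·0.20365)/(-5.3344)] = 0.234·0.58962 = 0.13797 kg/m³.

0.138 kg/m³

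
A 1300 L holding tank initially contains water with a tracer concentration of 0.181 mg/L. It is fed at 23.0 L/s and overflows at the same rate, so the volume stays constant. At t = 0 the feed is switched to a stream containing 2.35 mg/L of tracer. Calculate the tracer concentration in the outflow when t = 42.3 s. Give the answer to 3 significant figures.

1.32 mg/L

Unsteady species balance (constant V, well mixed): V dC/dt = Q(C_in − C).
Rewrite as dC/dt + C/τ = C_in/τ, τ = V/Q = 56.522 s.
Solution: C(t) = C_in + (C₀ − C_in) e^(−t/τ).
C(42.3) = 2.35 + (0.181 − 2.35)·e^(−42.3/56.522) = 2.35 + (-2.1690)·0.47313 = 1.3238 mg/L.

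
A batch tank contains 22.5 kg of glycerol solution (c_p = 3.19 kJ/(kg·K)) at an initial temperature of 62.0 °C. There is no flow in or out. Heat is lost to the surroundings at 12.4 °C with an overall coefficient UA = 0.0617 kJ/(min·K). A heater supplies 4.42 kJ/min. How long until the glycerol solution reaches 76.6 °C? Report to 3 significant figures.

M c_p dT/dt = −UA(T − T_amb) + Q̇.
τ = M c_p/UA = 1163.3 min; T_ss = T_amb + Q̇/UA = 12.4 + 4.42/0.0617 = 84.037 °C.
T(t) = T_ss + (T₀ − T_ss)e^(−t/τ); set T = 76.6:
t = −τ ln[(T − T_ss)/(T₀ − T_ss)] = −1163.3 · ln(0.33748) = 1263.6 min.

1260 min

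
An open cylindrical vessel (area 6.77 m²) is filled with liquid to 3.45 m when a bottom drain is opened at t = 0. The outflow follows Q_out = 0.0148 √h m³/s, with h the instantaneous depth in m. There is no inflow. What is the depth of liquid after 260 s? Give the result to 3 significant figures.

2.48 m

A dh/dt = −Q_out = −0.0148 √h.
Separate and integrate: 2(√h − √h₀) = −(0.0148/A) t.
√h = √3.45 − 0.0148·260/(2·6.77) = 1.8574 − 0.28419 = 1.5732.
h = 1.5732² = 2.4750 m.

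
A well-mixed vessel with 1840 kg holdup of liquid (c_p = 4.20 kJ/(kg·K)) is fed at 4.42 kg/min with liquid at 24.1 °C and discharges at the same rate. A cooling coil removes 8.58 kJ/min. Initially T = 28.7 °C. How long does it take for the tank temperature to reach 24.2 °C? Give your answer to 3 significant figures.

M c_p dT/dt = ṁ c_p (T_in − T) − Q̇.
τ = M/ṁ = 416.29 min; T_ss = T_in − Q̇/(ṁ c_p) = 23.638 °C.
T(t) = T_ss + (T₀ − T_ss) e^(−t/τ). Set T = 24.2:
e^(−t/τ) = (24.2 − 23.638)/(28.7 − 23.638) = 0.11106
t = −416.29 · ln(0.11106) = 914.89 min.

915 min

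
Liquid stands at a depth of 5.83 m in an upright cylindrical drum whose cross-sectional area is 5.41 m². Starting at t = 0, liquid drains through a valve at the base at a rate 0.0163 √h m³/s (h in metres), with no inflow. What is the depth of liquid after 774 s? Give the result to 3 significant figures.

1.56 m

Unsteady balance on liquid volume: A dh/dt = −0.0163 √h.
Separate and integrate: 2(√h − √h₀) = −(0.0163/A) t.
√h = √5.83 − 0.0163·774/(2·5.41) = 2.4145 − 1.1660 = 1.2485.
h = 1.2485² = 1.5588 m.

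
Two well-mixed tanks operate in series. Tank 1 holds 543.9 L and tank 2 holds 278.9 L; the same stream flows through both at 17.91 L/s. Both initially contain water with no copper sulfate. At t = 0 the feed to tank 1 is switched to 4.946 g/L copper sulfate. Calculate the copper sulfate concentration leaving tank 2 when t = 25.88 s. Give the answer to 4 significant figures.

Each tank obeys Vᵢ dCᵢ/dt = Q(Cᵢ₋₁ − Cᵢ), so τᵢ = Vᵢ/Q.
τ₁ = 543.9/17.91 = 30.3685 s; τ₂ = 278.9/17.91 = 15.5723 s.
Solving the cascade with C₁(0)=C₂(0)=0 gives C₂(t) = C_in[1 − (τ₁ e^(−t/τ₁) − τ₂ e^(−t/τ₂))/(τ₁ − τ₂)].
At t = 25.88: e^(−t/τ₁) = 0.426476, e^(−t/τ₂) = 0.189773.
C₂ = 4.946·[1 − (30.3685·0.426476 − 15.5723·0.189773)/(14.7962)] = 4.946·0.324405 = 1.60451 g/L.

1.605 g/L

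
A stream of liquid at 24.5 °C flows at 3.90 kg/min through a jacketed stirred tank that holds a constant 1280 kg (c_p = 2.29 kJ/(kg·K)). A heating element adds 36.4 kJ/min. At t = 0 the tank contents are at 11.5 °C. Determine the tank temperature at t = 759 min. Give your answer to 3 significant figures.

26.9 °C

M c_p dT/dt = ṁ c_p (T_in − T) + Q̇.
Rearrange: dT/dt = (T_ss − T)/τ with τ = M/ṁ = 328.21 min and T_ss = T_in + Q̇/(ṁ c_p) = 28.576 °C.
Solution: T(t) = T_ss + (T₀ − T_ss) e^(−t/τ).
T(759) = 28.576 + (-17.076)·e^(−759/328.21) = 28.576 + (-17.076)·0.099006 = 26.885 °C.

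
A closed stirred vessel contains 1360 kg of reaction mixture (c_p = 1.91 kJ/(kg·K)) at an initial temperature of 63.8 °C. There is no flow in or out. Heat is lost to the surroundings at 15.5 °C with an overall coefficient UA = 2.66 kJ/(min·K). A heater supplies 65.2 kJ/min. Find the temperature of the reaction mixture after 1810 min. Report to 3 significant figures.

Heat balance on the well-mixed liquid: M c_p dT/dt = −UA(T − T_amb) + Q̇.
dT/dt = (T_ss − T)/τ with T_ss = T_amb + Q̇/UA = 15.5 + 65.2/2.66 = 40.011 °C, τ = M c_p/UA = 1360·1.91/2.66 = 976.54 min.
T approaches T_ss exponentially: T(t) = T_ss + (T₀ − T_ss) e^(−t/τ).
T(1810) = 40.011 + (23.789)·0.15669 = 43.739 °C.

43.7 °C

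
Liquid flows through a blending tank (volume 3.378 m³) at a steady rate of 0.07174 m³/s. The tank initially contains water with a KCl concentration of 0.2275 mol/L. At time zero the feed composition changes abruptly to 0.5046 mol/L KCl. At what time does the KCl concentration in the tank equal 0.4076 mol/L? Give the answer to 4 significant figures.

Species balance: V dC/dt = Q(C_in − C) ⇒ τ = V/Q = 47.0867 s.
C(t) = C_in + (C₀ − C_in) e^(−t/τ). Set C = 0.4076 and solve for t:
e^(−t/τ) = (C − C_in)/(C₀ − C_in) = (0.4076 − 0.5046)/(0.2275 − 0.5046) = 0.350054
t = −τ ln(…) = 47.0867 × 1.04967 = 49.4254 s.

49.43 s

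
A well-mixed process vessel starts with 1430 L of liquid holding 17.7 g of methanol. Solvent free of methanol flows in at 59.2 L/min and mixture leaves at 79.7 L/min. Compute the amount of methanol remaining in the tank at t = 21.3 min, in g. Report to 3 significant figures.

Total volume: dV/dt = Q_in − Q_out = -20.500 L/min, so V(t) = 1430 − 20.500 t and V(21.3) = 993.35 L.
Species balance (pure solvent in): dm/dt = −Q_out · m/V(t).
Separate: dm/m = −Q_out dt/V(t) ⇒ ln(m/m₀) = −(Q_out/(Q_in−Q_out)) ln(V/V₀).
m = m₀ (V₀/V)^(Q_out/(Q_in−Q_out)) = 17.7 × (1430/993.35)^(-3.8878) = 4.2933 g.

4.29 g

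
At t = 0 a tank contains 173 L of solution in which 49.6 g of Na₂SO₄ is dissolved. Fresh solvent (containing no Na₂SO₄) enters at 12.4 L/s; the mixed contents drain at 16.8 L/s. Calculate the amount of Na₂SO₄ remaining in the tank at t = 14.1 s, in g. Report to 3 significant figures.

Total volume: dV/dt = Q_in − Q_out = -4.4000 L/s, so V(t) = 173 − 4.4000 t and V(14.1) = 110.96 L.
Species balance (pure solvent in): dm/dt = −Q_out · m/V(t).
Separate: dm/m = −Q_out dt/V(t) ⇒ ln(m/m₀) = −(Q_out/(Q_in−Q_out)) ln(V/V₀).
m = m₀ (V₀/V)^(Q_out/(Q_in−Q_out)) = 49.6 × (173/110.96)^(-3.8182) = 9.0998 g.

9.10 g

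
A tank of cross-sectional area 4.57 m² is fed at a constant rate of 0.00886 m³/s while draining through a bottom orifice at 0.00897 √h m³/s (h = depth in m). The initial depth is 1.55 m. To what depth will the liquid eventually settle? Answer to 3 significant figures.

0.976 m

Mass balance (ρ constant): A dh/dt = Q_in − 0.00897 √h. At steady state dh/dt = 0:
Q_in = 0.00897 √h_ss ⇒ √h_ss = 0.00886/0.00897 = 0.98774.
h_ss = 0.98774² = 0.97562 m. (Since h₀ = 1.55 m > h_ss, the level will fall toward this value.)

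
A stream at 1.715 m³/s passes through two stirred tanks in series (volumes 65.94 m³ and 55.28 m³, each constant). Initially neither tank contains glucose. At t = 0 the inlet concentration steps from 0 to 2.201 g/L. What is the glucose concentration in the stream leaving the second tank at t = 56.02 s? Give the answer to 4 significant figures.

1.037 g/L

Species balance on tank i: dCᵢ/dt = (Cᵢ₋₁ − Cᵢ)/τᵢ with τᵢ = Vᵢ/Q.
τ₁ = 65.94/1.715 = 38.4490 s; τ₂ = 55.28/1.715 = 32.2332 s.
Solving the cascade with C₁(0)=C₂(0)=0 gives C₂(t) = C_in[1 − (τ₁ e^(−t/τ₁) − τ₂ e^(−t/τ₂))/(τ₁ − τ₂)].
At t = 56.02: e^(−t/τ₁) = 0.232935, e^(−t/τ₂) = 0.175879.
C₂ = 2.201·[1 − (38.4490·0.232935 − 32.2332·0.175879)/(6.21574)] = 2.201·0.471188 = 1.03709 g/L.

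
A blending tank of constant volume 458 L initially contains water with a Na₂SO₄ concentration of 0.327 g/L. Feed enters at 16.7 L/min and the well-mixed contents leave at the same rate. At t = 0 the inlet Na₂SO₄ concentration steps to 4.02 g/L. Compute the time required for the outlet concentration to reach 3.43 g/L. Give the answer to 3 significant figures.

Mass balance on the solute (V constant): V dC/dt = Q(C_in − C), so τ = V/Q = 27.425 min.
C(t) = C_in + (C₀ − C_in) e^(−t/τ). Set C = 3.43 and solve for t:
e^(−t/τ) = (C − C_in)/(C₀ − C_in) = (3.43 − 4.02)/(0.327 − 4.02) = 0.15976
t = −τ ln(…) = 27.425 × 1.8341 = 50.300 min.

50.3 min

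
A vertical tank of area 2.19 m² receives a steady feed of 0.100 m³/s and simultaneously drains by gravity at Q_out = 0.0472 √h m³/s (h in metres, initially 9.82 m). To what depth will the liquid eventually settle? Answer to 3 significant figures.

Volume balance on the tank: A dh/dt = Q_in − 0.0472 √h. At steady state dh/dt = 0:
Q_in = 0.0472 √h_ss ⇒ √h_ss = 0.100/0.0472 = 2.1186.
h_ss = 2.1186² = 4.4887 m. (Since h₀ = 9.82 m > h_ss, the level will fall toward this value.)

4.49 m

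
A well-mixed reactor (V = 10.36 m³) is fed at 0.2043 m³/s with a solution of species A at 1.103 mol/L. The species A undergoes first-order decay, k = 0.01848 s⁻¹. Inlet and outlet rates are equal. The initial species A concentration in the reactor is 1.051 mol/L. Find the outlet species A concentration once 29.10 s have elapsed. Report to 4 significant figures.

V dC/dt = Q(C_in − C) − k V C.
This is linear with rate a = Q/V + k = 0.0382001 s⁻¹.
C_ss = Q C_in/(Q + kV) = 0.569403 mol/L; C(t) = C_ss + (C₀ − C_ss) e^(−a t).
C(29.10) = 0.569403 + (0.481597)·e^(−0.0382001·29.10) = 0.569403 + (0.481597)·0.329025 = 0.727860 mol/L.

0.7279 mol/L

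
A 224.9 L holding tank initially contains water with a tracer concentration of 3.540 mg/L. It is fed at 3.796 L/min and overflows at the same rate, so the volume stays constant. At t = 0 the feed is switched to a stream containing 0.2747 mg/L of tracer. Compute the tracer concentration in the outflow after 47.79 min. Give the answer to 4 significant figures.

Accumulation = in − out for the solute gives V dC/dt = Q(C_in − C).
Time constant τ = V/Q = 224.9/3.796 = 59.2466 min.
Solution: C(t) = C_in + (C₀ − C_in) e^(−t/τ).
C(47.79) = 0.2747 + (3.540 − 0.2747)·e^(−47.79/59.2466) = 0.2747 + (3.26530)·0.446360 = 1.73220 mg/L.

1.732 mg/L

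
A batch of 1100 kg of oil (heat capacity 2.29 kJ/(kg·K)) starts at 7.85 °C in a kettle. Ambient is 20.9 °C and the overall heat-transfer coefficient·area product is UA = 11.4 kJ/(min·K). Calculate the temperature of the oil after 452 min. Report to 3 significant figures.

Lumped-capacitance energy balance: M c_p dT/dt = UA(T_amb − T).
dT/dt = (T_ss − T)/τ with T_ss = T_amb = 20.900 °C, τ = M c_p/UA = 1100·2.29/11.4 = 220.96 min.
Solution: T(t) = T_ss + (T₀ − T_ss) e^(−t/τ).
T(452) = 20.900 + (-13.050)·0.12931 = 19.213 °C.

19.2 °C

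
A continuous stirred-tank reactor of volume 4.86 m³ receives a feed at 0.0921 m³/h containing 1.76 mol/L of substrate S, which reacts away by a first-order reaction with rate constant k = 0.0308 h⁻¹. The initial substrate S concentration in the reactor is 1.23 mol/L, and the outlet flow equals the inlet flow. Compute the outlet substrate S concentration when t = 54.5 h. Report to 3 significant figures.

Accumulation = in − out − consumed: V dC/dt = Q C_in − Q C − k V C.
dC/dt = (Q/V) C_in − (Q/V + k) C; effective rate a = Q/V + k = 0.018951 + 0.0308 = 0.049751 h⁻¹.
C_ss = Q C_in/(Q + kV) = 0.67041 mol/L; C(t) = C_ss + (C₀ − C_ss) e^(−a t).
C(54.5) = 0.67041 + (0.55959)·e^(−0.049751·54.5) = 0.67041 + (0.55959)·0.066443 = 0.70759 mol/L.

0.708 mol/L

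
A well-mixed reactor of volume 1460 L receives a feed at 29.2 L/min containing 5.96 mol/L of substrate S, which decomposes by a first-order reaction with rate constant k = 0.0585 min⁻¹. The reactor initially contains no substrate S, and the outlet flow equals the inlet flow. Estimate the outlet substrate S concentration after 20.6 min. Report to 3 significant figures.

V dC/dt = Q(C_in − C) − k V C.
dC/dt = (Q/V) C_in − (Q/V + k) C; effective rate a = Q/V + k = 0.020000 + 0.0585 = 0.078500 min⁻¹.
C_ss = Q C_in/(Q + kV) = 1.5185 mol/L; C(t) = C_ss + (C₀ − C_ss) e^(−a t).
C(20.6) = 1.5185 + (-1.5185)·e^(−0.078500·20.6) = 1.5185 + (-1.5185)·0.19847 = 1.2171 mol/L.

1.22 mol/L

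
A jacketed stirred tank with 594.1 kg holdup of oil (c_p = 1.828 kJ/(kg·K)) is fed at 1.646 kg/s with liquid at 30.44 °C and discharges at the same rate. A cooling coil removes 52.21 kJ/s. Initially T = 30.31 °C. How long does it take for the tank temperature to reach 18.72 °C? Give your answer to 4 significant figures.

Energy balance: M c_p dT/dt = ṁ c_p (T_in − T) − 52.21.
τ = M/ṁ = 360.936 s; T_ss = T_in − Q̇/(ṁ c_p) = 13.0881 °C.
T(t) = T_ss + (T₀ − T_ss) e^(−t/τ). Set T = 18.72:
e^(−t/τ) = (18.72 − 13.0881)/(30.31 − 13.0881) = 0.327021
t = −360.936 · ln(0.327021) = 403.429 s.

403.4 s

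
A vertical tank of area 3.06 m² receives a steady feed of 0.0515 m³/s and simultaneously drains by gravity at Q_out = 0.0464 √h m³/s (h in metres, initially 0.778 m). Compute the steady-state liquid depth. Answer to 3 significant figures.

1.23 m

Unsteady balance on liquid volume: A dh/dt = Q_in − 0.0464 √h. At steady state dh/dt = 0:
Q_in = 0.0464 √h_ss ⇒ √h_ss = 0.0515/0.0464 = 1.1099.
h_ss = 1.1099² = 1.2319 m. (Since h₀ = 0.778 m < h_ss, the level will rise toward this value.)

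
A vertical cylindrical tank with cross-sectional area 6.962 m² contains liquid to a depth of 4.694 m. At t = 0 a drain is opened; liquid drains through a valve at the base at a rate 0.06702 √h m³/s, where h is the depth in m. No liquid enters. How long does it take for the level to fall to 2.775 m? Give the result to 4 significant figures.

With no inflow, A dh/dt = −0.06702 √h.
Separate and integrate: 2(√h − √h₀) = −(0.06702/A) t.
t = 2A(√h₀ − √h)/0.06702 = 2·6.962·(√4.694 − √2.775)/0.06702
  = 13.9240 × (2.16656 − 1.66583) / 0.06702 = 104.031 s.

104.0 s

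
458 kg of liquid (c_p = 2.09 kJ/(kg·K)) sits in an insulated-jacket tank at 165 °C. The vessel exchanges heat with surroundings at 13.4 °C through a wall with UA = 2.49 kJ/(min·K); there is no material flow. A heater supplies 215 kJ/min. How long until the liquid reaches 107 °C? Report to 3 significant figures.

844 min

Lumped-capacitance energy balance: M c_p dT/dt = UA(T_amb − T) + Q̇.
τ = M c_p/UA = 384.43 min; T_ss = T_amb + Q̇/UA = 13.4 + 215/2.49 = 99.745 °C.
T(t) = T_ss + (T₀ − T_ss)e^(−t/τ); set T = 107:
t = −τ ln[(T − T_ss)/(T₀ − T_ss)] = −384.43 · ln(0.11117) = 844.45 min.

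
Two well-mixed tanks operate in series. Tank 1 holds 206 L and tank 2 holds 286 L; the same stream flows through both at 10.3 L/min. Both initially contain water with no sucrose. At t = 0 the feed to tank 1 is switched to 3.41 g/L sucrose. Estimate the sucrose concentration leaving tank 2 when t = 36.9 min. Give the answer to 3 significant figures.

1.57 g/L

Species balance on tank i: dCᵢ/dt = (Cᵢ₋₁ − Cᵢ)/τᵢ with τᵢ = Vᵢ/Q.
τ₁ = 206/10.3 = 20.000 min; τ₂ = 286/10.3 = 27.767 min.
Solving the cascade with C₁(0)=C₂(0)=0 gives C₂(t) = C_in[1 − (τ₁ e^(−t/τ₁) − τ₂ e^(−t/τ₂))/(τ₁ − τ₂)].
At t = 36.9: e^(−t/τ₁) = 0.15803, e^(−t/τ₂) = 0.26476.
C₂ = 3.41·[1 − (20.000·0.15803 − 27.767·0.26476)/(-7.7670)] = 3.41·0.46038 = 1.5699 g/L.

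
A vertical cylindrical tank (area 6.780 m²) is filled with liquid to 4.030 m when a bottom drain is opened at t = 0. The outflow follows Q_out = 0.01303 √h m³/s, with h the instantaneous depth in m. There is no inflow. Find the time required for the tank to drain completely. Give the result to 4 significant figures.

A dh/dt = −Q_out = −0.01303 √h.
This is separable: 2 d(√h)/dt = −0.01303/A, so √h = √h₀ − (0.01303/(2A)) t.
Tank is empty when √h = 0: t_empty = 2A√h₀/0.01303.
t_empty = 2·6.780·√4.030/0.01303 = 13.5600·2.00749/0.01303 = 2089.14 s.

2089 s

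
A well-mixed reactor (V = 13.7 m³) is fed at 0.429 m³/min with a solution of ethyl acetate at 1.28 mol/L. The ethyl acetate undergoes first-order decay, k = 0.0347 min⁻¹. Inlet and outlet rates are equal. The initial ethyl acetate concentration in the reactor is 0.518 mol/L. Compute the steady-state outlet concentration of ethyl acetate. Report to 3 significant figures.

0.607 mol/L

Species balance: V dC/dt = Q C_in − Q C − k V C.
Steady state (dC/dt = 0): C_ss = Q C_in/(Q + kV) = C_in/(1 + kV/Q).
C_ss = 0.429·1.28/(0.429 + 0.0347·13.7) = 0.54912/0.90439 = 0.60717 mol/L.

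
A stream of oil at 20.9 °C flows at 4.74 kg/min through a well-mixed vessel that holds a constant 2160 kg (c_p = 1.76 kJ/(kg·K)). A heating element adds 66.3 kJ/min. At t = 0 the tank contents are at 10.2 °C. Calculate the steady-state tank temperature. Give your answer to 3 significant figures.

28.8 °C

Heat balance on the well-mixed liquid: M c_p dT/dt = ṁ c_p (T_in − T) + 66.3.
At steady state dT/dt = 0 ⇒ T_ss = T_in + Q̇/(ṁ c_p) = 20.9 + 66.3/(4.74·1.76) = 28.847 °C.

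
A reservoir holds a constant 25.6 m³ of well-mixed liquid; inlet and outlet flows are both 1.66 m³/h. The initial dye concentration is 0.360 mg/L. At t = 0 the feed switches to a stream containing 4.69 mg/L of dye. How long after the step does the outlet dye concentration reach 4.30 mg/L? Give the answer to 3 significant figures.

Species balance on the tank: V dC/dt = Q(C_in − C), so τ = V/Q = 15.422 h.
C(t) = C_in + (C₀ − C_in) e^(−t/τ). Set C = 4.30 and solve for t:
e^(−t/τ) = (C − C_in)/(C₀ − C_in) = (4.30 − 4.69)/(0.360 − 4.69) = 0.090069
t = −τ ln(…) = 15.422 × 2.4072 = 37.123 h.

37.1 h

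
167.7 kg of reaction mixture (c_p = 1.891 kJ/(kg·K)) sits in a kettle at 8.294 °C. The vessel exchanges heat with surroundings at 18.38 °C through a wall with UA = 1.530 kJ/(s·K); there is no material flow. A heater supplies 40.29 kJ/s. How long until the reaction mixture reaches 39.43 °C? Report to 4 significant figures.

Energy balance: M c_p dT/dt = −UA(T − T_amb) + Q̇.
τ = M c_p/UA = 207.268 s; T_ss = T_amb + Q̇/UA = 18.38 + 40.29/1.530 = 44.7133 °C.
T(t) = T_ss + (T₀ − T_ss)e^(−t/τ); set T = 39.43:
t = −τ ln[(T − T_ss)/(T₀ − T_ss)] = −207.268 · ln(0.145069) = 400.141 s.

400.1 s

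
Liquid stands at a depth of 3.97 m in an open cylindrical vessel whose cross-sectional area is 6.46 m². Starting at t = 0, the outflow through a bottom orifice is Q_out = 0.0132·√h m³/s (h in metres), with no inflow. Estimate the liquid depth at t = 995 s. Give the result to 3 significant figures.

0.952 m

A dh/dt = −Q_out = −0.0132 √h.
This is separable: 2 d(√h)/dt = −0.0132/A, so √h = √h₀ − (0.0132/(2A)) t.
√h = √3.97 − 0.0132·995/(2·6.46) = 1.9925 − 1.0166 = 0.97592.
h = 0.97592² = 0.95242 m.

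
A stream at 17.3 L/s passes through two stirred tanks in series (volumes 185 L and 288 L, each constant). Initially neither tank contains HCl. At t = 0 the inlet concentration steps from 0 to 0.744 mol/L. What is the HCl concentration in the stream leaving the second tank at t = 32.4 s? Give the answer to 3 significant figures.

Species balance on tank i: dCᵢ/dt = (Cᵢ₋₁ − Cᵢ)/τᵢ with τᵢ = Vᵢ/Q.
τ₁ = 185/17.3 = 10.694 s; τ₂ = 288/17.3 = 16.647 s.
Solving the cascade with C₁(0)=C₂(0)=0 gives C₂(t) = C_in[1 − (τ₁ e^(−t/τ₁) − τ₂ e^(−t/τ₂))/(τ₁ − τ₂)].
At t = 32.4: e^(−t/τ₁) = 0.048323, e^(−t/τ₂) = 0.14281.
C₂ = 0.744·[1 − (10.694·0.048323 − 16.647·0.14281)/(-5.9538)] = 0.744·0.68749 = 0.51149 mol/L.

0.511 mol/L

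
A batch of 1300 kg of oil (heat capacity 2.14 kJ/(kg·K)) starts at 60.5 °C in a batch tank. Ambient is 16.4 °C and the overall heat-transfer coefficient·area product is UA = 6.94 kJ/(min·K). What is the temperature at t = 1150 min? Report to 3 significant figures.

18.9 °C

Energy balance: M c_p dT/dt = −UA(T − T_amb).
dT/dt = (T_ss − T)/τ with T_ss = T_amb = 16.400 °C, τ = M c_p/UA = 1300·2.14/6.94 = 400.86 min.
Solution: T(t) = T_ss + (T₀ − T_ss) e^(−t/τ).
T(1150) = 16.400 + (44.100)·0.056767 = 18.903 °C.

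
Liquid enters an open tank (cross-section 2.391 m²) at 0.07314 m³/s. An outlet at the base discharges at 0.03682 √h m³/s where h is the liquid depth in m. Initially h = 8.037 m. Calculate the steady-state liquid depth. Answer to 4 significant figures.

A dh/dt = Q_in − 0.03682 √h. Steady state requires inflow = outflow:
Q_in = 0.03682 √h_ss ⇒ √h_ss = 0.07314/0.03682 = 1.98642.
h_ss = 1.98642² = 3.94587 m. (Since h₀ = 8.037 m > h_ss, the level will fall toward this value.)

3.946 m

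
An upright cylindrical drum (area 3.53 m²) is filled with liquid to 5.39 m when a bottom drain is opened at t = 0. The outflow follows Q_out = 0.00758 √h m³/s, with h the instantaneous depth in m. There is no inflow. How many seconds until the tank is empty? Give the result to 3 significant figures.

Volume balance on the tank: A dh/dt = −0.00758 √h.
Separate and integrate: 2(√h − √h₀) = −(0.00758/A) t.
Tank is empty when √h = 0: t_empty = 2A√h₀/0.00758.
t_empty = 2·3.53·√5.39/0.00758 = 7.0600·2.3216/0.00758 = 2162.4 s.

2160 s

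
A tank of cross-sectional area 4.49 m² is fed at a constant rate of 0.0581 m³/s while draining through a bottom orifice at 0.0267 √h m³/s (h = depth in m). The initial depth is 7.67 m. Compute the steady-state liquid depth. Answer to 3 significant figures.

4.74 m

Level balance: A dh/dt = 0.0581 − 0.0267 √h. Setting dh/dt = 0:
Q_in = 0.0267 √h_ss ⇒ √h_ss = 0.0581/0.0267 = 2.1760.
h_ss = 2.1760² = 4.7351 m. (Since h₀ = 7.67 m > h_ss, the level will fall toward this value.)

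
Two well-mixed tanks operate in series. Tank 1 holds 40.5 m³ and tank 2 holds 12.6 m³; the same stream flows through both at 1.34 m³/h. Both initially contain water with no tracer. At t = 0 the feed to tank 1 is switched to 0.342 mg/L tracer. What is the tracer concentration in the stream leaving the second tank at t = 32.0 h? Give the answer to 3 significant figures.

0.175 mg/L

Each tank obeys Vᵢ dCᵢ/dt = Q(Cᵢ₋₁ − Cᵢ), so τᵢ = Vᵢ/Q.
τ₁ = 40.5/1.34 = 30.224 h; τ₂ = 12.6/1.34 = 9.4030 h.
Tank 1: C₁ = C_in(1 − e^(−t/τ₁)). Tank 2 (τ₁ ≠ τ₂): C₂ = C_in[1 − (τ₁ e^(−t/τ₁) − τ₂ e^(−t/τ₂))/(τ₁ − τ₂)].
At t = 32.0: e^(−t/τ₁) = 0.34688, e^(−t/τ₂) = 0.033267.
C₂ = 0.342·[1 − (30.224·0.34688 − 9.4030·0.033267)/(20.821)] = 0.342·0.51148 = 0.17493 mg/L.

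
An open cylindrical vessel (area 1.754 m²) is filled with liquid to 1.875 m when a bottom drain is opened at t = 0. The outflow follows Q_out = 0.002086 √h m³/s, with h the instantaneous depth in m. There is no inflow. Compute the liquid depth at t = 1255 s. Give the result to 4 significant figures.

A dh/dt = −Q_out = −0.002086 √h.
∫ h^(−1/2) dh = −(0.002086/A) ∫ dt, giving 2√h = 2√h₀ − (0.002086/A) t.
√h = √1.875 − 0.002086·1255/(2·1.754) = 1.36931 − 0.746274 = 0.623032.
h = 0.623032² = 0.388169 m.

0.3882 m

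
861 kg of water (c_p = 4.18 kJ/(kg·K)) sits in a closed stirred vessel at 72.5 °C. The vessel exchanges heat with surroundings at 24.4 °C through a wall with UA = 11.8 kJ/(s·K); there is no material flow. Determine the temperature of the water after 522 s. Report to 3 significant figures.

Unsteady energy balance on the tank contents: M c_p dT/dt = −UA(T − T_amb).
dT/dt = (T_ss − T)/τ with T_ss = T_amb = 24.400 °C, τ = M c_p/UA = 861·4.18/11.8 = 305.00 s.
This is linear first-order; T(t) = T_ss + (T₀ − T_ss) e^(−t/τ).
T(522) = 24.400 + (48.100)·0.18060 = 33.087 °C.

33.1 °C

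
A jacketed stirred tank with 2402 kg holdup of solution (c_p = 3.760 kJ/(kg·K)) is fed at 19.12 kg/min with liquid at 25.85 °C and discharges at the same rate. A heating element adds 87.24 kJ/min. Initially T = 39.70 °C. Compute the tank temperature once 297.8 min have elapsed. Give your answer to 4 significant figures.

28.24 °C

M c_p dT/dt = ṁ c_p (T_in − T) + Q̇.
τ = M/ṁ = 125.628 min; T_ss = T_in + Q̇/(ṁ c_p) = 25.85 + 87.24/(19.12·3.760) = 27.0635 °C.
This is linear first-order; T(t) = T_ss + (T₀ − T_ss) e^(−t/τ).
T(297.8) = 27.0635 + (12.6365)·e^(−297.8/125.628) = 27.0635 + (12.6365)·0.0934342 = 28.2442 °C.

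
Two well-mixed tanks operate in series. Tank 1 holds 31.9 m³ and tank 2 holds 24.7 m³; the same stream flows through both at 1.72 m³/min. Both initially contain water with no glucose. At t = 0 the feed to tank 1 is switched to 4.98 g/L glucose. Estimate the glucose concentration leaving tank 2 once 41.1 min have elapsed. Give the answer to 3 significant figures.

Time constants: τᵢ = Vᵢ/Q for each well-mixed tank.
τ₁ = 31.9/1.72 = 18.547 min; τ₂ = 24.7/1.72 = 14.360 min.
Solving the cascade with C₁(0)=C₂(0)=0 gives C₂(t) = C_in[1 − (τ₁ e^(−t/τ₁) − τ₂ e^(−t/τ₂))/(τ₁ − τ₂)].
At t = 41.1: e^(−t/τ₁) = 0.10904, e^(−t/τ₂) = 0.057153.
C₂ = 4.98·[1 − (18.547·0.10904 − 14.360·0.057153)/(4.1860)] = 4.98·0.71296 = 3.5506 g/L.

3.55 g/L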